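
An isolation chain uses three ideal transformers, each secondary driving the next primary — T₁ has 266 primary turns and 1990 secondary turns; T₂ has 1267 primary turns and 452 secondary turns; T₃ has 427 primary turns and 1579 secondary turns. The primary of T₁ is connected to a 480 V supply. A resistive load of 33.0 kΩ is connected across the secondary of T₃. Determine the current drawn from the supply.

I_supply ≈ 1.42 A

Secondary of T₁: V = 480.00 × 1990/266 = 3591.0 V.
Secondary of T₂: V = 3591.0 × 452/1267 = 1281.1 V.
Secondary of T₃: V = 1281.1 × 1579/427 = 4737.3 V.
I_load = 4737.3/33000 = 0.14355 A, so P_out = 4737.3 × 0.14355 = 680.05 W.
All ideal ⇒ P_in = P_out, so I_supply = 680.05/480 = 1.42 A.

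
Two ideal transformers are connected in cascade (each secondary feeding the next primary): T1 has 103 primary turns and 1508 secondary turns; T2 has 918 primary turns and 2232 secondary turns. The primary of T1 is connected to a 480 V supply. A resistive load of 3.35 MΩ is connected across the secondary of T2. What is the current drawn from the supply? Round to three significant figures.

I_supply ≈ 0.182 A

After T1: V = 480.00 × 1508/103 = 7027.6 V.
After T2: V = 7027.6 × 2232/918 = 17087 V.
I_load = 17087/(3.35×10^6) = 0.0051005 A, so P_out = 17087 × 0.0051005 = 87.150 W.
All ideal ⇒ P_in = P_out, so I_supply = 87.150/480 = 0.182 A.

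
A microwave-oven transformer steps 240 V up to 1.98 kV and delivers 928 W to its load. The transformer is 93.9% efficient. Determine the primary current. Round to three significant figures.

I_p ≈ 4.12 A

P_in = P_out/η = 928/0.939 = 988.29 W.
I_p = P_in/V_p = 988.29/240 = 4.12 A.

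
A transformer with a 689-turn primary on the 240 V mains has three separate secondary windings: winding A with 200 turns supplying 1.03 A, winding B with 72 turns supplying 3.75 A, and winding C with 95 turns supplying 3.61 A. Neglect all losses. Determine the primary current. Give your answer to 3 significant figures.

I_p ≈ 1.19 A

V_A = 240 × 200/689 = 69.666 V; V_B = 240 × 72/689 = 25.080 V; V_C = 240 × 95/689 = 33.091 V.
P_out = V_A I_A + V_B I_B + V_C I_C = 69.666×1.03 + 25.080×3.75 + 33.091×3.61 = 71.756 + 94.049 + 119.46 = 285.27 W.
Ideal ⇒ P_in = P_out, so I_p = P_out/V_p = 285.27/240 = 1.19 A.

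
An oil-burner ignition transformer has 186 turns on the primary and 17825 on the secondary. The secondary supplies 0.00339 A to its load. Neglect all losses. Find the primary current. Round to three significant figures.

I_p ≈ 0.325 A

For an ideal transformer I_p/I_s = N_s/N_p, so I_p = 0.00339 × 17825/186 = 0.325 A.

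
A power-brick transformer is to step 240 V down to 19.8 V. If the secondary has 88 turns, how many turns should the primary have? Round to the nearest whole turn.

N_p/N_s = V_p/V_s, so N_p = 88 × 240/19.8 = 1066.7 ≈ 1067 turns.

N_p = 1067 turns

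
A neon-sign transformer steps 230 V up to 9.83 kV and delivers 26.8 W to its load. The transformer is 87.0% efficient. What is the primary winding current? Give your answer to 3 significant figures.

P_in = P_out/η = 26.8/0.870 = 30.805 W.
I_p = P_in/V_p = 30.805/230 = 0.134 A.

I_p ≈ 0.134 A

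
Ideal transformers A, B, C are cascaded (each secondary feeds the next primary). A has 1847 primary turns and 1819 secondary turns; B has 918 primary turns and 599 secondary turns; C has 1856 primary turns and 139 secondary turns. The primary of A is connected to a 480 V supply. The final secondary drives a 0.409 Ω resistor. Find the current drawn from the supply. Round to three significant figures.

I_supply ≈ 2.72 A

After A: V = 480.00 × 1819/1847 = 472.72 V.
After B: V = 472.72 × 599/918 = 308.45 V.
After C: V = 308.45 × 139/1856 = 23.101 V.
I_load = 23.101/0.409 = 56.481 A, so P_out = 23.101 × 56.481 = 1304.8 W.
All ideal ⇒ P_in = P_out, so I_supply = 1304.8/480 = 2.72 A.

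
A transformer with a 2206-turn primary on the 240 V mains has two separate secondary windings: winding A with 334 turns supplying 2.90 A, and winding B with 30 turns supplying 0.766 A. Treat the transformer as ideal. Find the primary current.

V_A = 240 × 334/2206 = 36.337 V; V_B = 240 × 30/2206 = 3.2638 V.
P_out = V_A I_A + V_B I_B = 36.337×2.90 + 3.2638×0.766 = 105.38 + 2.5001 = 107.88 W.
Ideal ⇒ P_in = P_out, so I_p = P_out/V_p = 107.88/240 = 0.449 A.

I_p ≈ 0.449 A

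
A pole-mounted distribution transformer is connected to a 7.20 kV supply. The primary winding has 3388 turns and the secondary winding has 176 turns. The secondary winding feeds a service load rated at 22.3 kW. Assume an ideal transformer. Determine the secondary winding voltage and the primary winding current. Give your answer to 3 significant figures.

V_s = V_p × N_s/N_p = 7200 × 176/3388 = 374.03 V.
I_s = P/V_s = 22300/374.03 = 59.622 A.
I_p = I_s × N_s/N_p = 59.622 × 176/3388 = 3.10 A.

V_s ≈ 374 V, I_p ≈ 3.10 A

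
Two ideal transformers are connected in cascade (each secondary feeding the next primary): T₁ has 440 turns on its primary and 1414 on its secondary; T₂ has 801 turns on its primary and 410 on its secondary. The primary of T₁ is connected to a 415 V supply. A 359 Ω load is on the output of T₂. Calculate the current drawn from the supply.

I_supply ≈ 3.13 A

After T₁: V = 415.00 × 1414/440 = 1333.7 V.
After T₂: V = 1333.7 × 410/801 = 682.65 V.
I_load = 682.65/359 = 1.9015 A, so P_out = 682.65 × 1.9015 = 1298.1 W.
All ideal ⇒ P_in = P_out, so I_supply = 1298.1/415 = 3.13 A.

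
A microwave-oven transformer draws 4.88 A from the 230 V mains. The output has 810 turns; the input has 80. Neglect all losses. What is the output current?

I_out ≈ 0.482 A

I_out/I_in = N_in/N_out, so I_out = 4.88 × 80/810 = 0.482 A.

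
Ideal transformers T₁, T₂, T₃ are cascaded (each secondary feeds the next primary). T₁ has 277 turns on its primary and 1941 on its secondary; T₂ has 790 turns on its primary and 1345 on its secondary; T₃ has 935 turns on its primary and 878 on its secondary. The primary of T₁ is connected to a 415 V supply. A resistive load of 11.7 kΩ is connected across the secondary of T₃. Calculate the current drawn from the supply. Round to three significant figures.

After T₁: V = 415.00 × 1941/277 = 2908.0 V.
After T₂: V = 2908.0 × 1345/790 = 4951.0 V.
After T₃: V = 4951.0 × 878/935 = 4649.1 V.
I_load = 4649.1/11700 = 0.39736 A, so P_out = 4649.1 × 0.39736 = 1847.4 W.
All ideal ⇒ P_in = P_out, so I_supply = 1847.4/415 = 4.45 A.

I_supply ≈ 4.45 A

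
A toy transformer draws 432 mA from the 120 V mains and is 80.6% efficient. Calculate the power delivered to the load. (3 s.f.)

P_in = V_p I_p = 120 × 0.432 = 51.840 W.
P_out = η P_in = 0.806 × 51.840 = 41.8 W.

P_out ≈ 41.8 W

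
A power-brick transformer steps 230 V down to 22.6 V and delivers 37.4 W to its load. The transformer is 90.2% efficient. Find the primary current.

I_p ≈ 0.180 A

P_in = P_out/η = 37.4/0.902 = 41.463 W.
I_p = P_in/V_p = 41.463/230 = 0.180 A.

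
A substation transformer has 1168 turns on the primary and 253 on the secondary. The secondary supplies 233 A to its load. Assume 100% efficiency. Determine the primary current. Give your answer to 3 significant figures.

I_p ≈ 50.5 A

For an ideal transformer I_p/I_s = N_s/N_p, so I_p = 233 × 253/1168 = 50.5 A.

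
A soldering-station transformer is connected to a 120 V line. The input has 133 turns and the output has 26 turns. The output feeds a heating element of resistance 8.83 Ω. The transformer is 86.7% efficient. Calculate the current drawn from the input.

I_in ≈ 0.599 A

V_out = 120 × 26/133 = 23.459 V.
I_out = V_out/R = 23.459/8.83 = 2.6567 A.
P_out = V_out I_out = 23.459 × 2.6567 = 62.323 W.
P_in = P_out/η = 62.323/0.867 = 71.883 W.
I_in = P_in/V_in = 71.883/120 = 0.599 A.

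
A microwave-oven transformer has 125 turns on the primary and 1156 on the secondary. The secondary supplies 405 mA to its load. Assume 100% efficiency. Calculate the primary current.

For an ideal transformer I_p/I_s = N_s/N_p, so I_p = 0.405 × 1156/125 = 3.75 A.

I_p ≈ 3.75 A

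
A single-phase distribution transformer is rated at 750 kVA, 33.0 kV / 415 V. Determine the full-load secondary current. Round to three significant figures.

I_s = S/V_s = 750000/415 = 1810 A.

I_s ≈ 1810 A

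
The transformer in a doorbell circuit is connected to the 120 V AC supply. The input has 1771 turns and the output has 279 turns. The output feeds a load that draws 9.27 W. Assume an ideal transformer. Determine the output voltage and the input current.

V_out = V_in × N_out/N_in = 120 × 279/1771 = 18.905 V.
I_out = P/V_out = 9.27/18.905 = 0.49036 A.
I_in = I_out × N_out/N_in = 0.49036 × 279/1771 = 0.0772 A.

V_out ≈ 18.9 V, I_in ≈ 0.0772 A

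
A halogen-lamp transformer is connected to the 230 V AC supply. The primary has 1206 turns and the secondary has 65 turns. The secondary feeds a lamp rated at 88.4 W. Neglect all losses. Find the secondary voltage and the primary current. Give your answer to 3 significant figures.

V_s = V_p × N_s/N_p = 230 × 65/1206 = 12.396 V.
I_s = P/V_s = 88.4/12.396 = 7.1311 A.
I_p = I_s × N_s/N_p = 7.1311 × 65/1206 = 0.384 A.

V_s ≈ 12.4 V, I_p ≈ 0.384 A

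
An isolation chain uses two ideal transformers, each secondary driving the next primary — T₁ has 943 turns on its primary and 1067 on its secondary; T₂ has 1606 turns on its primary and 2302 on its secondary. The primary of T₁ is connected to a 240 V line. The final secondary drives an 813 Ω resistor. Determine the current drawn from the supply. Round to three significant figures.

I_supply ≈ 0.777 A

After T₁: V = 240.00 × 1067/943 = 271.56 V.
After T₂: V = 271.56 × 2302/1606 = 389.25 V.
I_load = 389.25/813 = 0.47878 A, so P_out = 389.25 × 0.47878 = 186.36 W.
All ideal ⇒ P_in = P_out, so I_supply = 186.36/240 = 0.777 A.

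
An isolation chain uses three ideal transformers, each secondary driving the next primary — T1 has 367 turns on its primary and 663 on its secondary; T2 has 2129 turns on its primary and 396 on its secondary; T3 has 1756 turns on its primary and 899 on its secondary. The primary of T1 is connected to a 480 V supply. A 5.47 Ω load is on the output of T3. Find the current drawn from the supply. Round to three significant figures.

Secondary of T1: V = 480.00 × 663/367 = 867.14 V.
Secondary of T2: V = 867.14 × 396/2129 = 161.29 V.
Secondary of T3: V = 161.29 × 899/1756 = 82.574 V.
I_load = 82.574/5.47 = 15.096 A, so P_out = 82.574 × 15.096 = 1246.5 W.
All ideal ⇒ P_in = P_out, so I_supply = 1246.5/480 = 2.60 A.

I_supply ≈ 2.60 A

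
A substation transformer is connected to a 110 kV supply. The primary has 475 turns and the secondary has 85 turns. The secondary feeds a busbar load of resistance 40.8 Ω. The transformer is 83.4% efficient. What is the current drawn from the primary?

V_s = 110000 × 85/475 = 19684 V.
I_s = V_s/R = 19684/40.8 = 482.46 A.
P_out = V_s I_s = 19684 × 482.46 = 9.4968×10^6 W.
P_in = P_out/η = 9.4968×10^6/0.834 = 1.1387×10^7 W.
I_p = P_in/V_p = 1.1387×10^7/110000 = 104 A.

I_p ≈ 104 A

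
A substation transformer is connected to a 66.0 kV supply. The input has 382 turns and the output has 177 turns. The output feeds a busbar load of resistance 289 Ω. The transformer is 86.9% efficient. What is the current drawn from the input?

I_in ≈ 56.4 A

V_out = 66000 × 177/382 = 30581 V.
I_out = V_out/R = 30581/289 = 105.82 A.
P_out = V_out I_out = 30581 × 105.82 = 3.2360×10^6 W.
P_in = P_out/η = 3.2360×10^6/0.869 = 3.7238×10^6 W.
I_in = P_in/V_in = 3.7238×10^6/66000 = 56.4 A.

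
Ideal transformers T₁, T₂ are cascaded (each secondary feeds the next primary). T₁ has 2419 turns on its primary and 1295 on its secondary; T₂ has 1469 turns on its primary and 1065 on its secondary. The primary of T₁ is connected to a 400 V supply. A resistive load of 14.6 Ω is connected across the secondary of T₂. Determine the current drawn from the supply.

I_supply ≈ 4.13 A

After T₁: V = 400.00 × 1295/2419 = 214.14 V.
After T₂: V = 214.14 × 1065/1469 = 155.25 V.
I_load = 155.25/14.6 = 10.633 A, so P_out = 155.25 × 10.633 = 1650.8 W.
All ideal ⇒ P_in = P_out, so I_supply = 1650.8/400 = 4.13 A.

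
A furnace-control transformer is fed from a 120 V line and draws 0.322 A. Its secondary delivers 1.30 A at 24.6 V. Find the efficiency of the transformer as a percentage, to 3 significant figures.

P_in = 120 × 0.322 = 38.6400 W.
P_out = 24.6 × 1.30 = 31.9800 W.
η = P_out/P_in = 31.9800/38.6400 = 0.828.

η ≈ 82.8%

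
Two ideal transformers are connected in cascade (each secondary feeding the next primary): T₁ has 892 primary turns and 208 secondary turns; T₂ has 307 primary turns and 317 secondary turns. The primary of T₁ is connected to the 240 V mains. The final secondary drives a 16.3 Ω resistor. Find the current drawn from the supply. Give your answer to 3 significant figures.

I_supply ≈ 0.854 A

Secondary of T₁: V = 240.00 × 208/892 = 55.964 V.
Secondary of T₂: V = 55.964 × 317/307 = 57.787 V.
I_load = 57.787/16.3 = 3.5452 A, so P_out = 57.787 × 3.5452 = 204.87 W.
All ideal ⇒ P_in = P_out, so I_supply = 204.87/240 = 0.854 A.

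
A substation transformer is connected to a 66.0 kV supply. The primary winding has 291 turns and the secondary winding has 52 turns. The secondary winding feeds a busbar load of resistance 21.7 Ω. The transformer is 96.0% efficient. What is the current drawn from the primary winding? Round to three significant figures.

I_p ≈ 101 A

V_s = 66000 × 52/291 = 11794 V.
I_s = V_s/R = 11794/21.7 = 543.49 A.
P_out = V_s I_s = 11794 × 543.49 = 6.4099×10^6 W.
P_in = P_out/η = 6.4099×10^6/0.960 = 6.6769×10^6 W.
I_p = P_in/V_p = 6.6769×10^6/66000 = 101 A.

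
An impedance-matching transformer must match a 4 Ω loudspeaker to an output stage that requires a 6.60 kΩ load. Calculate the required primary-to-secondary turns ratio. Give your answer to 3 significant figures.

N_p/N_s ≈ 40.6

Z_p/Z_s = (N_p/N_s)², so N_p/N_s = √(6600/4) = √1650 = 40.6.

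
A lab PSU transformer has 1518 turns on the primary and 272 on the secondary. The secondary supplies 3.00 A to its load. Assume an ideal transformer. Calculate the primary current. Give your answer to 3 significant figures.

I_p ≈ 0.538 A

For an ideal transformer I_p/I_s = N_s/N_p, so I_p = 3.00 × 272/1518 = 0.538 A.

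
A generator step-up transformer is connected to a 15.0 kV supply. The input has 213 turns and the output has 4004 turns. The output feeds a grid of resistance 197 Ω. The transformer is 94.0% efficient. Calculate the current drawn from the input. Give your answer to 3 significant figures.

I_in ≈ 28600 A

V_out = 15000 × 4004/213 = 281970 V.
I_out = V_out/R = 281970/197 = 1431.3 A.
P_out = V_out I_out = 281970 × 1431.3 = 4.0359×10^8 W.
P_in = P_out/η = 4.0359×10^8/0.940 = 4.2936×10^8 W.
I_in = P_in/V_in = 4.2936×10^8/15000 = 28600 A.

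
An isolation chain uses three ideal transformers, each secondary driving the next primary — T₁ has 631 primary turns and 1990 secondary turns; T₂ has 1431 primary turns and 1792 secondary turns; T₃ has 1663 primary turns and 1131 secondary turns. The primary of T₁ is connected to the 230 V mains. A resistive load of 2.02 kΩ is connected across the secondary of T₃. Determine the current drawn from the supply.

I_supply ≈ 0.821 A

Secondary of T₁: V = 230.00 × 1990/631 = 725.36 V.
Secondary of T₂: V = 725.36 × 1792/1431 = 908.34 V.
Secondary of T₃: V = 908.34 × 1131/1663 = 617.76 V.
I_load = 617.76/2020 = 0.30582 A, so P_out = 617.76 × 0.30582 = 188.92 W.
All ideal ⇒ P_in = P_out, so I_supply = 188.92/230 = 0.821 A.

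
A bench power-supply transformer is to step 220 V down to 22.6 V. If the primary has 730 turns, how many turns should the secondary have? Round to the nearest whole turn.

N_s/N_p = V_s/V_p, so N_s = 730 × 22.6/220 = 75.0 ≈ 75 turns.

N_s = 75 turns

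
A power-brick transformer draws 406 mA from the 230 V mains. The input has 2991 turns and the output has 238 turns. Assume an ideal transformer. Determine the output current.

I_out ≈ 5.10 A

I_out/I_in = N_in/N_out, so I_out = 0.406 × 2991/238 = 5.10 A.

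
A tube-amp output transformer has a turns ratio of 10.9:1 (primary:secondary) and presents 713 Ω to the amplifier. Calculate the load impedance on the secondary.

Z_s = Z_p/(N_p/N_s)² = 713/10.9² = 6.00 Ω.

Z_s ≈ 6.00 Ω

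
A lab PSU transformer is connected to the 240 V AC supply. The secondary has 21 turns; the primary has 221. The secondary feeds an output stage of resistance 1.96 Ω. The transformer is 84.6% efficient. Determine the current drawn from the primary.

I_p ≈ 1.31 A

V_s = 240 × 21/221 = 22.805 V.
I_s = V_s/R = 22.805/1.96 = 11.635 A.
P_out = V_s I_s = 22.805 × 11.635 = 265.35 W.
P_in = P_out/η = 265.35/0.846 = 313.65 W.
I_p = P_in/V_p = 313.65/240 = 1.31 A.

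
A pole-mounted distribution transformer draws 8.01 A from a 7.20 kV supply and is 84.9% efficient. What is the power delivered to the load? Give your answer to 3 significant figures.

P_out ≈ 49000 W

P_in = V_p I_p = 7200 × 8.01 = 57672 W.
P_out = η P_in = 0.849 × 57672 = 49000 W.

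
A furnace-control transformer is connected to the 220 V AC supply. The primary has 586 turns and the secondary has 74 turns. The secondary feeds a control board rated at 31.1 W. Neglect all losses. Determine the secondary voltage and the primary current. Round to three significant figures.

V_s = V_p × N_s/N_p = 220 × 74/586 = 27.782 V.
I_s = P/V_s = 31.1/27.782 = 1.1194 A.
I_p = I_s × N_s/N_p = 1.1194 × 74/586 = 0.141 A.

V_s ≈ 27.8 V, I_p ≈ 0.141 A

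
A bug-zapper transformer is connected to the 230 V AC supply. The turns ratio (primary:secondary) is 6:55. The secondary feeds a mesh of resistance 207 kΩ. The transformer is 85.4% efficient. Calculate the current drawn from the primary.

I_p ≈ 0.109 A

V_s = 230 × 55/6 = 2108.3 V.
I_s = V_s/R = 2108.3/207000 = 0.010185 A.
P_out = V_s I_s = 2108.3 × 0.010185 = 21.474 W.
P_in = P_out/η = 21.474/0.854 = 25.145 W.
I_p = P_in/V_p = 25.145/230 = 0.109 A.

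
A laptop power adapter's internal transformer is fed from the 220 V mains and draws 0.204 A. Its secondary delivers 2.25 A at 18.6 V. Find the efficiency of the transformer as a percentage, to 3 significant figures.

η ≈ 93.2%

P_in = 220 × 0.204 = 44.8800 W.
P_out = 18.6 × 2.25 = 41.8500 W.
η = P_out/P_in = 41.8500/44.8800 = 0.932.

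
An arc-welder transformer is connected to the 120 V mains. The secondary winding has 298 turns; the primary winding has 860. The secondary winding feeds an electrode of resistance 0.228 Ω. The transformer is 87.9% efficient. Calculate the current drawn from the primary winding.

V_s = 120 × 298/860 = 41.581 V.
I_s = V_s/R = 41.581/0.228 = 182.37 A.
P_out = V_s I_s = 41.581 × 182.37 = 7583.4 W.
P_in = P_out/η = 7583.4/0.879 = 8627.3 W.
I_p = P_in/V_p = 8627.3/120 = 71.9 A.

I_p ≈ 71.9 A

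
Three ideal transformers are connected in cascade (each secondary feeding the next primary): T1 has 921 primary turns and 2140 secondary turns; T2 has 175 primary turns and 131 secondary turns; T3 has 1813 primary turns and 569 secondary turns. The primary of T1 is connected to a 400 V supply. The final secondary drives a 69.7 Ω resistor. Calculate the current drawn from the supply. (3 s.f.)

After T1: V = 400.00 × 2140/921 = 929.42 V.
After T2: V = 929.42 × 131/175 = 695.74 V.
After T3: V = 695.74 × 569/1813 = 218.35 V.
I_load = 218.35/69.7 = 3.1328 A, so P_out = 218.35 × 3.1328 = 684.05 W.
All ideal ⇒ P_in = P_out, so I_supply = 684.05/400 = 1.71 A.

I_supply ≈ 1.71 A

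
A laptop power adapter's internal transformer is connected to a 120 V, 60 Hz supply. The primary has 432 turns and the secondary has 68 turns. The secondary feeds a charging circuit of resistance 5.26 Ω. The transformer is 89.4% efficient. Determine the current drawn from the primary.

V_s = 120 × 68/432 = 18.889 V.
I_s = V_s/R = 18.889/5.26 = 3.5910 A.
P_out = V_s I_s = 18.889 × 3.5910 = 67.831 W.
P_in = P_out/η = 67.831/0.894 = 75.873 W.
I_p = P_in/V_p = 75.873/120 = 0.632 A.

I_p ≈ 0.632 A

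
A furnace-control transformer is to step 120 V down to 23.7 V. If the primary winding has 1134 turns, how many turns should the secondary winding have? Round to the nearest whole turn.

N_s/N_p = V_s/V_p, so N_s = 1134 × 23.7/120 = 224.0 ≈ 224 turns.

N_s = 224 turns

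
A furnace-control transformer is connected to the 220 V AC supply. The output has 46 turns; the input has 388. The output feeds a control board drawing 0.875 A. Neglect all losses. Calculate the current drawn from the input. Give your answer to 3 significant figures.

I_in ≈ 0.104 A

For an ideal transformer I_in N_in = I_out N_out, so I_in = 0.875 × 46/388 = 0.104 A.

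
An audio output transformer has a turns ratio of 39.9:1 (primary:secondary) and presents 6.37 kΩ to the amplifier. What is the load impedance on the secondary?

Z_s = Z_p/(N_p/N_s)² = 6370/39.9² = 4.00 Ω.

Z_s ≈ 4.00 Ω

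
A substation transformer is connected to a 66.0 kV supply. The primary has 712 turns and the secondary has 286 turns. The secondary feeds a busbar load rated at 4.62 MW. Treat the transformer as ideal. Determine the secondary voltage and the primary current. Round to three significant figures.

V_s ≈ 26500 V, I_p ≈ 70.0 A

V_s = V_p × N_s/N_p = 66000 × 286/712 = 26511 V.
I_s = P/V_s = 4.62×10^6/26511 = 174.27 A.
I_p = I_s × N_s/N_p = 174.27 × 286/712 = 70.0 A.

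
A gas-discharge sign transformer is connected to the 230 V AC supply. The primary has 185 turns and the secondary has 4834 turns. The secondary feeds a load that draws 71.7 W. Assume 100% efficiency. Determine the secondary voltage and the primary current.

V_s ≈ 6010 V, I_p ≈ 0.312 A

V_s = V_p × N_s/N_p = 230 × 4834/185 = 6009.8 V.
I_s = P/V_s = 71.7/6009.8 = 0.011930 A.
I_p = I_s × N_s/N_p = 0.011930 × 4834/185 = 0.312 A.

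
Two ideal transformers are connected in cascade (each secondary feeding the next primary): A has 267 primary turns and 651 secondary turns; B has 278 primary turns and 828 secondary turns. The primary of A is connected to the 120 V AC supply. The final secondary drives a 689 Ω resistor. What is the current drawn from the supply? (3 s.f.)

After A: V = 120.00 × 651/267 = 292.58 V.
After B: V = 292.58 × 828/278 = 871.44 V.
I_load = 871.44/689 = 1.2648 A, so P_out = 871.44 × 1.2648 = 1102.2 W.
All ideal ⇒ P_in = P_out, so I_supply = 1102.2/120 = 9.18 A.

I_supply ≈ 9.18 A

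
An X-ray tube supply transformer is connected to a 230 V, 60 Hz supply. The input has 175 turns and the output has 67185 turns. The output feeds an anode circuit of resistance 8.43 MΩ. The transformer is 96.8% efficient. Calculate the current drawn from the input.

V_out = 230 × 67185/175 = 88300 V.
I_out = V_out/R = 88300/(8.43×10^6) = 0.010475 A.
P_out = V_out I_out = 88300 × 0.010475 = 924.90 W.
P_in = P_out/η = 924.90/0.968 = 955.48 W.
I_in = P_in/V_in = 955.48/230 = 4.15 A.

I_in ≈ 4.15 A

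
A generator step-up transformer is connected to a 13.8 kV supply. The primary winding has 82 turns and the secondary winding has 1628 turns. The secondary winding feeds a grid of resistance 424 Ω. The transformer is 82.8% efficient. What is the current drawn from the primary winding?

V_s = 13800 × 1628/82 = 273980 V.
I_s = V_s/R = 273980/424 = 646.18 A.
P_out = V_s I_s = 273980 × 646.18 = 1.7704×10^8 W.
P_in = P_out/η = 1.7704×10^8/0.828 = 2.1382×10^8 W.
I_p = P_in/V_p = 2.1382×10^8/13800 = 15500 A.

I_p ≈ 15500 A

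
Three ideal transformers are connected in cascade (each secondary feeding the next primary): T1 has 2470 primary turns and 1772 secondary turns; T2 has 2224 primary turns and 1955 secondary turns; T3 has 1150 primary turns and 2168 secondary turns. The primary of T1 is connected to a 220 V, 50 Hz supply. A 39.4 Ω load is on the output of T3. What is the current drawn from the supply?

Secondary of T1: V = 220.00 × 1772/2470 = 157.83 V.
Secondary of T2: V = 157.83 × 1955/2224 = 138.74 V.
Secondary of T3: V = 138.74 × 2168/1150 = 261.55 V.
I_load = 261.55/39.4 = 6.6384 A, so P_out = 261.55 × 6.6384 = 1736.3 W.
All ideal ⇒ P_in = P_out, so I_supply = 1736.3/220 = 7.89 A.

I_supply ≈ 7.89 A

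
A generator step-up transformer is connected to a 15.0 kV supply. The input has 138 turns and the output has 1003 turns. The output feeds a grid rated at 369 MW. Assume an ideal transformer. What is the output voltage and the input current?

V_out = V_in × N_out/N_in = 15000 × 1003/138 = 109020 V.
I_out = P/V_out = 3.69×10^8/109020 = 3384.6 A.
I_in = I_out × N_out/N_in = 3384.6 × 1003/138 = 24600 A.

V_out ≈ 109000 V, I_in ≈ 24600 A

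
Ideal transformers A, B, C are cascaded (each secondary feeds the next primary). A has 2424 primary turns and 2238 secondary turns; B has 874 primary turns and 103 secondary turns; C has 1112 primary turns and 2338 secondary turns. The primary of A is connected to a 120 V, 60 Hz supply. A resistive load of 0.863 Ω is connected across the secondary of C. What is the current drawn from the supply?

Secondary of A: V = 120.00 × 2238/2424 = 110.79 V.
Secondary of B: V = 110.79 × 103/874 = 13.057 V.
Secondary of C: V = 13.057 × 2338/1112 = 27.452 V.
I_load = 27.452/0.863 = 31.810 A, so P_out = 27.452 × 31.810 = 873.25 W.
All ideal ⇒ P_in = P_out, so I_supply = 873.25/120 = 7.28 A.

I_supply ≈ 7.28 A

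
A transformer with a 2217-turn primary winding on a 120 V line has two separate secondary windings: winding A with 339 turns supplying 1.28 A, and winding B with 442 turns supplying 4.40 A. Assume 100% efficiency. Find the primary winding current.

V_A = 120 × 339/2217 = 18.349 V; V_B = 120 × 442/2217 = 23.924 V.
P_out = V_A I_A + V_B I_B = 18.349×1.28 + 23.924×4.40 = 23.487 + 105.27 = 128.75 W.
Ideal ⇒ P_in = P_out, so I_p = P_out/V_p = 128.75/120 = 1.07 A.

I_p ≈ 1.07 A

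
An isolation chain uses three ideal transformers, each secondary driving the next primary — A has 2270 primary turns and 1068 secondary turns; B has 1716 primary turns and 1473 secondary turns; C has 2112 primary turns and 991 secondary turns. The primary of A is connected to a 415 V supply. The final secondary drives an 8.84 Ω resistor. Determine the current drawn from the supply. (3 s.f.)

I_supply ≈ 1.69 A

Secondary of A: V = 415.00 × 1068/2270 = 195.25 V.
Secondary of B: V = 195.25 × 1473/1716 = 167.60 V.
Secondary of C: V = 167.60 × 991/2112 = 78.643 V.
I_load = 78.643/8.84 = 8.8962 A, so P_out = 78.643 × 8.8962 = 699.62 W.
All ideal ⇒ P_in = P_out, so I_supply = 699.62/415 = 1.69 A.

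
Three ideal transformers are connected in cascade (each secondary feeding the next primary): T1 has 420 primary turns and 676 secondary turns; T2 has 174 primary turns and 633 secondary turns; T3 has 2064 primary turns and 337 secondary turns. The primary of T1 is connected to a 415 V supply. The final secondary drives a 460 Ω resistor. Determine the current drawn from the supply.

Secondary of T1: V = 415.00 × 676/420 = 667.95 V.
Secondary of T2: V = 667.95 × 633/174 = 2430.0 V.
Secondary of T3: V = 2430.0 × 337/2064 = 396.75 V.
I_load = 396.75/460 = 0.86251 A, so P_out = 396.75 × 0.86251 = 342.20 W.
All ideal ⇒ P_in = P_out, so I_supply = 342.20/415 = 0.825 A.

I_supply ≈ 0.825 A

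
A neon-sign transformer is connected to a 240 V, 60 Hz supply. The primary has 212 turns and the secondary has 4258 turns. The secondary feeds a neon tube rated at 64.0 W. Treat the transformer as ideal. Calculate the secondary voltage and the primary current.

V_s = V_p × N_s/N_p = 240 × 4258/212 = 4820.4 V.
I_s = P/V_s = 64.0/4820.4 = 0.013277 A.
I_p = I_s × N_s/N_p = 0.013277 × 4258/212 = 0.267 A.

V_s ≈ 4820 V, I_p ≈ 0.267 A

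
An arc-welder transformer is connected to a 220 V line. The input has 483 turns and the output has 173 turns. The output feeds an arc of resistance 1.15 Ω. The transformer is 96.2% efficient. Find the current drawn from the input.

V_out = 220 × 173/483 = 78.799 V.
I_out = V_out/R = 78.799/1.15 = 68.521 A.
P_out = V_out I_out = 78.799 × 68.521 = 5399.4 W.
P_in = P_out/η = 5399.4/0.962 = 5612.7 W.
I_in = P_in/V_in = 5612.7/220 = 25.5 A.

I_in ≈ 25.5 A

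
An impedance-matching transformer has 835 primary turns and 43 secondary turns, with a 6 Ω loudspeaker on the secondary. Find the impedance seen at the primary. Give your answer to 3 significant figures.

Z_p = (N_p/N_s)² × Z_s = (835/43)² × 6 = 2260 Ω.

Z_p ≈ 2260 Ω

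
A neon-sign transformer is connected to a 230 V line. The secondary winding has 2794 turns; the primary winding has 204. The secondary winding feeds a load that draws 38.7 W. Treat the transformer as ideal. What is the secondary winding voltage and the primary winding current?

V_s = V_p × N_s/N_p = 230 × 2794/204 = 3150.1 V.
I_s = P/V_s = 38.7/3150.1 = 0.012285 A.
I_p = I_s × N_s/N_p = 0.012285 × 2794/204 = 0.168 A.

V_s ≈ 3150 V, I_p ≈ 0.168 A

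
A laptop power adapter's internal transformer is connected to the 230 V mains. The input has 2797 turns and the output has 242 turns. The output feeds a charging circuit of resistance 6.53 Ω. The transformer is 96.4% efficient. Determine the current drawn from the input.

I_in ≈ 0.274 A

V_out = 230 × 242/2797 = 19.900 V.
I_out = V_out/R = 19.900/6.53 = 3.0475 A.
P_out = V_out I_out = 19.900 × 3.0475 = 60.644 W.
P_in = P_out/η = 60.644/0.964 = 62.909 W.
I_in = P_in/V_in = 62.909/230 = 0.274 A.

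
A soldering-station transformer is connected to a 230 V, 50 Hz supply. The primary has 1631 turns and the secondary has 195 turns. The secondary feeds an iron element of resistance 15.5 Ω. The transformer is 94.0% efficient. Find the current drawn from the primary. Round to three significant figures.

V_s = 230 × 195/1631 = 27.498 V.
I_s = V_s/R = 27.498/15.5 = 1.7741 A.
P_out = V_s I_s = 27.498 × 1.7741 = 48.785 W.
P_in = P_out/η = 48.785/0.940 = 51.899 W.
I_p = P_in/V_p = 51.899/230 = 0.226 A.

I_p ≈ 0.226 A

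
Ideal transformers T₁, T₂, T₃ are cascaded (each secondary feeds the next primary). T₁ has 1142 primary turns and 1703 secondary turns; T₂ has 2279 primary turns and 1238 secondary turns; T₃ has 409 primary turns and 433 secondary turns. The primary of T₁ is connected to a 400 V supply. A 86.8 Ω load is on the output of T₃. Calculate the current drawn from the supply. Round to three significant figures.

After T₁: V = 400.00 × 1703/1142 = 596.50 V.
After T₂: V = 596.50 × 1238/2279 = 324.03 V.
After T₃: V = 324.03 × 433/409 = 343.04 V.
I_load = 343.04/86.8 = 3.9521 A, so P_out = 343.04 × 3.9521 = 1355.7 W.
All ideal ⇒ P_in = P_out, so I_supply = 1355.7/400 = 3.39 A.

I_supply ≈ 3.39 A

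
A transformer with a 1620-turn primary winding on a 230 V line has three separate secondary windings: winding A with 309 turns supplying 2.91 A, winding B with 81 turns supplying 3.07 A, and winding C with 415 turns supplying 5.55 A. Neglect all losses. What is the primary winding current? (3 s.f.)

I_p ≈ 2.13 A

V_A = 230 × 309/1620 = 43.870 V; V_B = 230 × 81/1620 = 11.500 V; V_C = 230 × 415/1620 = 58.920 V.
P_out = V_A I_A + V_B I_B + V_C I_C = 43.870×2.91 + 11.500×3.07 + 58.920×5.55 = 127.66 + 35.305 + 327.00 = 489.97 W.
Ideal ⇒ P_in = P_out, so I_p = P_out/V_p = 489.97/230 = 2.13 A.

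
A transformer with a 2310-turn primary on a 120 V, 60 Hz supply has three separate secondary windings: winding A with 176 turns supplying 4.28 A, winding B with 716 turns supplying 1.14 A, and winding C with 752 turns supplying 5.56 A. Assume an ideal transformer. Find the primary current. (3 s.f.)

V_A = 120 × 176/2310 = 9.1429 V; V_B = 120 × 716/2310 = 37.195 V; V_C = 120 × 752/2310 = 39.065 V.
P_out = V_A I_A + V_B I_B + V_C I_C = 9.1429×4.28 + 37.195×1.14 + 39.065×5.56 = 39.131 + 42.402 + 217.20 = 298.73 W.
Ideal ⇒ P_in = P_out, so I_p = P_out/V_p = 298.73/120 = 2.49 A.

I_p ≈ 2.49 A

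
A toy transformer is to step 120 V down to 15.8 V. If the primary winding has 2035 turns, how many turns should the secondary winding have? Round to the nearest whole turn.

N_s = 268 turns

N_s/N_p = V_s/V_p, so N_s = 2035 × 15.8/120 = 267.9 ≈ 268 turns.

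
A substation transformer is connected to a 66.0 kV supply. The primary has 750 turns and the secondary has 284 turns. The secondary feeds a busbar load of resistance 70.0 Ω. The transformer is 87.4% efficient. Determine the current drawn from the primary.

I_p ≈ 155 A

V_s = 66000 × 284/750 = 24992 V.
I_s = V_s/R = 24992/70.0 = 357.03 A.
P_out = V_s I_s = 24992 × 357.03 = 8.9229×10^6 W.
P_in = P_out/η = 8.9229×10^6/0.874 = 1.0209×10^7 W.
I_p = P_in/V_p = 1.0209×10^7/66000 = 155 A.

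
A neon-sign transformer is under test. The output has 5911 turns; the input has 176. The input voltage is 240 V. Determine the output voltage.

V_out/V_in = N_out/N_in, so V_out = 240 × 5911/176 = 8060 V.

V_out ≈ 8060 V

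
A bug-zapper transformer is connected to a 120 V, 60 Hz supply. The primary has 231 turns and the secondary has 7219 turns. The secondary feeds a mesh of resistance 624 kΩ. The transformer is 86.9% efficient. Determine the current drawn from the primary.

V_s = 120 × 7219/231 = 3750.1 V.
I_s = V_s/R = 3750.1/624000 = 0.0060098 A.
P_out = V_s I_s = 3750.1 × 0.0060098 = 22.538 W.
P_in = P_out/η = 22.538/0.869 = 25.935 W.
I_p = P_in/V_p = 25.935/120 = 0.216 A.

I_p ≈ 0.216 A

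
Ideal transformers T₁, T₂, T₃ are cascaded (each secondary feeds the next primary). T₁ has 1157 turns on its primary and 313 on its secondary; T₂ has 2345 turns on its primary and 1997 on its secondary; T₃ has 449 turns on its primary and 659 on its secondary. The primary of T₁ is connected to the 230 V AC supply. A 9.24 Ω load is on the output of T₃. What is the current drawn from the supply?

Secondary of T₁: V = 230.00 × 313/1157 = 62.221 V.
Secondary of T₂: V = 62.221 × 1997/2345 = 52.988 V.
Secondary of T₃: V = 52.988 × 659/449 = 77.770 V.
I_load = 77.770/9.24 = 8.4167 A, so P_out = 77.770 × 8.4167 = 654.57 W.
All ideal ⇒ P_in = P_out, so I_supply = 654.57/230 = 2.85 A.

I_supply ≈ 2.85 A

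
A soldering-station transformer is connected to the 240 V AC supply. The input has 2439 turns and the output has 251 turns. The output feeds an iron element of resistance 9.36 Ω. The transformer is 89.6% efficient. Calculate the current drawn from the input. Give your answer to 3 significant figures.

V_out = 240 × 251/2439 = 24.699 V.
I_out = V_out/R = 24.699/9.36 = 2.6387 A.
P_out = V_out I_out = 24.699 × 2.6387 = 65.173 W.
P_in = P_out/η = 65.173/0.896 = 72.738 W.
I_in = P_in/V_in = 72.738/240 = 0.303 A.

I_in ≈ 0.303 A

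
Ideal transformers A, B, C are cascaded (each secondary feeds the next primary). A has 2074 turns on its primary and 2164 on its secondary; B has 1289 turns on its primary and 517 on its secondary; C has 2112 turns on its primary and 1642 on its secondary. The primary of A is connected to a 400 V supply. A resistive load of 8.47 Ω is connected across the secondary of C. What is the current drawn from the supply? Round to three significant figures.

Secondary of A: V = 400.00 × 2164/2074 = 417.36 V.
Secondary of B: V = 417.36 × 517/1289 = 167.40 V.
Secondary of C: V = 167.40 × 1642/2112 = 130.14 V.
I_load = 130.14/8.47 = 15.365 A, so P_out = 130.14 × 15.365 = 1999.7 W.
All ideal ⇒ P_in = P_out, so I_supply = 1999.7/400 = 5.00 A.

I_supply ≈ 5.00 A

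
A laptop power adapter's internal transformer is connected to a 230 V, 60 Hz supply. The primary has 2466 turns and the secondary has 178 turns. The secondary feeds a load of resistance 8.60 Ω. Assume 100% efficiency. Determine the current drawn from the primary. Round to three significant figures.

I_p ≈ 0.139 A

V_s = V_p × N_s/N_p = 230 × 178/2466 = 16.602 V.
I_s = V_s/R = 16.602/8.60 = 1.9304 A.
For an ideal transformer I_p N_p = I_s N_s, so I_p = 1.9304 × 178/2466 = 0.139 A.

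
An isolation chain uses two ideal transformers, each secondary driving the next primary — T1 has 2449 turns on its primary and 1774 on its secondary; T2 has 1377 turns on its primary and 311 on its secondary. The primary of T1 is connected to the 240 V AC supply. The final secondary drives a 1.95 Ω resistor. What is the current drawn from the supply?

I_supply ≈ 3.29 A

Secondary of T1: V = 240.00 × 1774/2449 = 173.85 V.
Secondary of T2: V = 173.85 × 311/1377 = 39.265 V.
I_load = 39.265/1.95 = 20.136 A, so P_out = 39.265 × 20.136 = 790.62 W.
All ideal ⇒ P_in = P_out, so I_supply = 790.62/240 = 3.29 A.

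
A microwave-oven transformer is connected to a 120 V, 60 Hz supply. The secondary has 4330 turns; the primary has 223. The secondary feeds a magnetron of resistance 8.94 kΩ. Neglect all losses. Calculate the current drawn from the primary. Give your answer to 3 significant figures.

I_p ≈ 5.06 A

V_s = V_p × N_s/N_p = 120 × 4330/223 = 2330.0 V.
I_s = V_s/R = 2330.0/8940 = 0.26063 A.
For an ideal transformer I_p N_p = I_s N_s, so I_p = 0.26063 × 4330/223 = 5.06 A.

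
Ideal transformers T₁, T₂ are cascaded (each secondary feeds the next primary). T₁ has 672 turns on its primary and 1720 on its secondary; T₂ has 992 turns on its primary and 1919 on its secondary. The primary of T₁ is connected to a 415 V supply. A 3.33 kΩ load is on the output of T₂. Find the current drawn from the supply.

I_supply ≈ 3.06 A

Secondary of T₁: V = 415.00 × 1720/672 = 1062.2 V.
Secondary of T₂: V = 1062.2 × 1919/992 = 2054.8 V.
I_load = 2054.8/3330 = 0.61706 A, so P_out = 2054.8 × 0.61706 = 1267.9 W.
All ideal ⇒ P_in = P_out, so I_supply = 1267.9/415 = 3.06 A.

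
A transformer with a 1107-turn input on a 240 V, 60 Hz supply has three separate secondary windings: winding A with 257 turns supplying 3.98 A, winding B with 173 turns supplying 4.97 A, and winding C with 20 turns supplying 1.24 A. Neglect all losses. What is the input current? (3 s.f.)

V_A = 240 × 257/1107 = 55.718 V; V_B = 240 × 173/1107 = 37.507 V; V_C = 240 × 20/1107 = 4.3360 V.
P_out = V_A I_A + V_B I_B + V_C I_C = 55.718×3.98 + 37.507×4.97 + 4.3360×1.24 = 221.76 + 186.41 + 5.3767 = 413.54 W.
Ideal ⇒ P_in = P_out, so I_in = P_out/V_in = 413.54/240 = 1.72 A.

I_in ≈ 1.72 A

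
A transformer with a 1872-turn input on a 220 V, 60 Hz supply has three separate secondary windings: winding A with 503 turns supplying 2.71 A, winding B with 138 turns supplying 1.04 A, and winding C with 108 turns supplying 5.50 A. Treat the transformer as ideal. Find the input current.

V_A = 220 × 503/1872 = 59.113 V; V_B = 220 × 138/1872 = 16.218 V; V_C = 220 × 108/1872 = 12.692 V.
P_out = V_A I_A + V_B I_B + V_C I_C = 59.113×2.71 + 16.218×1.04 + 12.692×5.50 = 160.20 + 16.867 + 69.808 = 246.87 W.
Ideal ⇒ P_in = P_out, so I_in = P_out/V_in = 246.87/220 = 1.12 A.

I_in ≈ 1.12 A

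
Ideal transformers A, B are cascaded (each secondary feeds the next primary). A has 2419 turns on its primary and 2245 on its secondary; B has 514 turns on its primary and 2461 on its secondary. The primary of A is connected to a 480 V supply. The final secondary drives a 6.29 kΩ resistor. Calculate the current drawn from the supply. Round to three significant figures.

Secondary of A: V = 480.00 × 2245/2419 = 445.47 V.
Secondary of B: V = 445.47 × 2461/514 = 2132.9 V.
I_load = 2132.9/6290 = 0.33909 A, so P_out = 2132.9 × 0.33909 = 723.25 W.
All ideal ⇒ P_in = P_out, so I_supply = 723.25/480 = 1.51 A.

I_supply ≈ 1.51 A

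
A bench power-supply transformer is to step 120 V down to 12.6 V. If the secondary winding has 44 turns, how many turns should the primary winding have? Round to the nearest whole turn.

N_p = 419 turns

N_p/N_s = V_p/V_s, so N_p = 44 × 120/12.6 = 419.0 ≈ 419 turns.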